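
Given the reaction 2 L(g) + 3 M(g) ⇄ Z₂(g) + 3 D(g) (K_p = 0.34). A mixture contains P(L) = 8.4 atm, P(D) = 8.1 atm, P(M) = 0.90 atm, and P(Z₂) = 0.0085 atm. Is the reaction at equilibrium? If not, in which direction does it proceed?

in the forward direction

Q_p = P(Z₂)·P(D)³ / (P(L)²·P(M)³) = (0.0085)·(8.1)³ / ((8.4)²·(0.90)³) = 0.088
Q_p = 0.088 < K_p = 0.34, so the forward reaction proceeds.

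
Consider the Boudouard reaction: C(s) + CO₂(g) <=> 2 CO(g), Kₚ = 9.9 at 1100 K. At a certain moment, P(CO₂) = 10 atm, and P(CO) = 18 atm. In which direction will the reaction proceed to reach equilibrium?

reverse (toward reactants)

(C is a pure solid — omitted from Qₚ.)
Qₚ = P(CO)² / P(CO₂) = (18)² / (10) = 32
Qₚ = 32 > Kₚ = 9.9, so the reverse reaction proceeds.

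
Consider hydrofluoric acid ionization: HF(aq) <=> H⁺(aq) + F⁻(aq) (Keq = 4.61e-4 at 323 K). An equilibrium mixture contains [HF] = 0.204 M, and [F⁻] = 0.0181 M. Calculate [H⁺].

At equilibrium, Keq = [H⁺]·[F⁻] / [HF] = 4.61e-4.
([H⁺])·(0.0181) / (0.204) = 4.61e-4
[H⁺] = 0.00520 M

[H⁺] = 0.00520 M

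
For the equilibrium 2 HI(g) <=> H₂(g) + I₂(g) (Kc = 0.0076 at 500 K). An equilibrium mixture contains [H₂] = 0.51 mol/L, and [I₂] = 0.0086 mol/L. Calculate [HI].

[HI] = 0.76 mol/L

At equilibrium, Kc = [H₂]·[I₂] / [HI]² = 0.0076.
(0.51)·(0.0086) / ([HI])² = 0.0076
[HI]² = 0.577 ⇒ [HI] = 0.76 mol/L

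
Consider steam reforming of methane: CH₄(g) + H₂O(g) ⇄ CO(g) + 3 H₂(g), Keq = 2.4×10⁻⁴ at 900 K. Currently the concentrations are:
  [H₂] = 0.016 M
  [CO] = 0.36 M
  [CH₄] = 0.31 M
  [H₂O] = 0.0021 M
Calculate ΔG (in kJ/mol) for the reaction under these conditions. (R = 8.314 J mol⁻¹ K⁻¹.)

Q = [CO]·[H₂]³ / ([CH₄]·[H₂O]) = (0.36)·(0.016)³ / ((0.31)·(0.0021)) = 0.00227
ΔG = RT ln(Q/Keq) = (8.314 J mol⁻¹ K⁻¹)(900 K) × ln(0.00227/2.4×10⁻⁴)
   = (7.483 kJ/mol)(2.247) = 16.8 kJ/mol
ΔG > 0, so the forward reaction is non-spontaneous (proceeds in reverse).

ΔG = 16.8 kJ/mol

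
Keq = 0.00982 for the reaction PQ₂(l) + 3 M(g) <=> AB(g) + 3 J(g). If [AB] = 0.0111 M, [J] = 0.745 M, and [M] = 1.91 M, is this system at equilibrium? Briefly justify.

(PQ₂ is a pure liquid — omitted from Q.)
Q = [AB]·[J]³ / [M]³ = (0.0111)·(0.745)³ / (1.91)³ = 6.59e-4
Q = 6.59e-4 < Keq = 0.00982: net forward reaction.

no; Q < K, reaction proceeds forward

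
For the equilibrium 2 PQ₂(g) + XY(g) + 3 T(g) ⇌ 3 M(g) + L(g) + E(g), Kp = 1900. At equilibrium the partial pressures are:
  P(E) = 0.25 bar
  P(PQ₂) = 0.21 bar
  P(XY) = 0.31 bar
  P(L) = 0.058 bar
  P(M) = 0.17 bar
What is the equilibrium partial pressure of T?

At equilibrium, Kp = P(M)³·P(L)·P(E) / (P(PQ₂)²·P(XY)·P(T)³) = 1900.
(0.17)³·(0.058)·(0.25) / ((0.21)²·(0.31)·(P(T))³) = 1900
P(T)³ = 2.74×10⁻⁶ ⇒ P(T) = 0.014 bar

P(T) = 0.014 bar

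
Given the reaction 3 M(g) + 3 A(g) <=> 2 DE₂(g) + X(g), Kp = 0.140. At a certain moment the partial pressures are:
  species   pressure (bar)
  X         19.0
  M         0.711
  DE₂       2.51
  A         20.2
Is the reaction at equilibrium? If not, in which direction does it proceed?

forward (toward products)

Qp = P(DE₂)²·P(X) / (P(M)³·P(A)³) = (2.51)²·(19.0) / ((0.711)³·(20.2)³) = 0.0404
Qp = 0.0404 < Kp = 0.140, so the forward reaction proceeds.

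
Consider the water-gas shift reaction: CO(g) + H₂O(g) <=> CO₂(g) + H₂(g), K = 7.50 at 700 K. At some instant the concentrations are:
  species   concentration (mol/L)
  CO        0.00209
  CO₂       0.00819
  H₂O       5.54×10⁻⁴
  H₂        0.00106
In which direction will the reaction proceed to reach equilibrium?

Q = [CO₂]·[H₂] / ([CO]·[H₂O]) = (0.00819)·(0.00106) / ((0.00209)·(5.54×10⁻⁴)) = 7.50
Q = 7.50 = K, so the system is already at equilibrium.

at equilibrium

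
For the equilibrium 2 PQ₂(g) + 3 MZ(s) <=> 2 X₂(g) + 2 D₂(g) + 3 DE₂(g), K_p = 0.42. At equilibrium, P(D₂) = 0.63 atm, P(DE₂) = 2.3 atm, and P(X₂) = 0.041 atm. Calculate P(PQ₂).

(MZ is a pure solid — omitted from K_p.)
At equilibrium, K_p = P(X₂)²·P(D₂)²·P(DE₂)³ / P(PQ₂)² = 0.42.
(0.041)²·(0.63)²·(2.3)³ / (P(PQ₂))² = 0.42
P(PQ₂)² = 0.0193 ⇒ P(PQ₂) = 0.14 atm

P(PQ₂) = 0.14 atm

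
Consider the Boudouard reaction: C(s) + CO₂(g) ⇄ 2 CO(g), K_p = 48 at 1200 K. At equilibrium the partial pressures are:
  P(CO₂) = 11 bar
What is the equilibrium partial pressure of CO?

(C is a pure solid — omitted from K_p.)
At equilibrium, K_p = P(CO)² / P(CO₂) = 48.
(P(CO))² / (11) = 48
P(CO)² = 528 ⇒ P(CO) = 23 bar

P(CO) = 23 bar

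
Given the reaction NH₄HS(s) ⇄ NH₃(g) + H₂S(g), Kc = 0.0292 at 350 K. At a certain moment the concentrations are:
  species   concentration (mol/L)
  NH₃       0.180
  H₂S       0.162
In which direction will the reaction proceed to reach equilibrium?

(NH₄HS is a pure solid — omitted from Qc.)
Qc = [NH₃]·[H₂S] = (0.180)·(0.162) = 0.0292
Qc = 0.0292 = Kc, so the system is already at equilibrium.

at equilibrium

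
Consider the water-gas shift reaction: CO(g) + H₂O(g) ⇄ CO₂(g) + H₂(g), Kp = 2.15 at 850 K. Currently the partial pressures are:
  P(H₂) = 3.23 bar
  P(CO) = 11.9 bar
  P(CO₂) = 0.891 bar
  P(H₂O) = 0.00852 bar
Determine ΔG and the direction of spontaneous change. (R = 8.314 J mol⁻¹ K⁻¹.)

Qp = P(CO₂)·P(H₂) / (P(CO)·P(H₂O)) = (0.891)·(3.23) / ((11.9)·(0.00852)) = 28.4
ΔG = RT ln(Qp/Kp) = (8.314 J mol⁻¹ K⁻¹)(850 K) × ln(28.4/2.15)
   = (7.067 kJ/mol)(2.581) = 18.2 kJ/mol
ΔG > 0, so the forward reaction is non-spontaneous (proceeds in reverse).

ΔG = 18.2 kJ/mol; the forward reaction is non-spontaneous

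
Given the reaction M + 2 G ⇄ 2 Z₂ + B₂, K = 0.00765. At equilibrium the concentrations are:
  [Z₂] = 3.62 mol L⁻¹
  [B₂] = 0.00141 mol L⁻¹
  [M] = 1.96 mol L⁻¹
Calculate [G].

[G] = 1.11 mol L⁻¹

At equilibrium, K = [Z₂]²·[B₂] / ([M]·[G]²) = 0.00765.
(3.62)²·(0.00141) / ((1.96)·([G])²) = 0.00765
[G]² = 1.23 ⇒ [G] = 1.11 mol L⁻¹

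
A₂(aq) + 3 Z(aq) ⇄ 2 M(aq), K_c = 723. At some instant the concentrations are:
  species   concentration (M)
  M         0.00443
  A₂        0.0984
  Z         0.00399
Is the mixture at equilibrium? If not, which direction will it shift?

no; Q > K, reaction proceeds in reverse

Q_c = [M]² / ([A₂]·[Z]³) = (0.00443)² / ((0.0984)·(0.00399)³) = 3140
Q_c = 3140 > K_c = 723: net reverse reaction.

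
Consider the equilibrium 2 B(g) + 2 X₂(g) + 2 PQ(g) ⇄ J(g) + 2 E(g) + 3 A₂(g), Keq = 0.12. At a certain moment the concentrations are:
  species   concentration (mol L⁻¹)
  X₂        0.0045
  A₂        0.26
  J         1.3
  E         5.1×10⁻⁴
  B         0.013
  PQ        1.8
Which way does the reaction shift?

Q = [J]·[E]²·[A₂]³ / ([B]²·[X₂]²·[PQ]²) = (1.3)·(5.1×10⁻⁴)²·(0.26)³ / ((0.013)²·(0.0045)²·(1.8)²) = 0.54
Q = 0.54 > Keq = 0.12, so the reverse reaction proceeds.

to the left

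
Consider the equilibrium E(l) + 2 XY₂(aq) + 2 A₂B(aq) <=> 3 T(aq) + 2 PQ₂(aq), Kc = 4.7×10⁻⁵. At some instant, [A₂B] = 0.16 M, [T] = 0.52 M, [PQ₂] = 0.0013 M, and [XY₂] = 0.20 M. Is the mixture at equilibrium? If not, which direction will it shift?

(E is a pure liquid — omitted from Qc.)
Qc = [T]³·[PQ₂]² / ([XY₂]²·[A₂B]²) = (0.52)³·(0.0013)² / ((0.20)²·(0.16)²) = 2.3×10⁻⁴
Qc = 2.3×10⁻⁴ > Kc = 4.7×10⁻⁵: net reverse reaction.

no; Q > K, reaction proceeds in reverse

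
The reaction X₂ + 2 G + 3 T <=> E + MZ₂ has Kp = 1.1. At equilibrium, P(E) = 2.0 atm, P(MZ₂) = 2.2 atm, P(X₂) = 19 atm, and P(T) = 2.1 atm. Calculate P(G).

At equilibrium, Kp = P(E)·P(MZ₂) / (P(X₂)·P(G)²·P(T)³) = 1.1.
(2.0)·(2.2) / ((19)·(P(G))²·(2.1)³) = 1.1
P(G)² = 0.0227 ⇒ P(G) = 0.15 atm

P(G) = 0.15 atm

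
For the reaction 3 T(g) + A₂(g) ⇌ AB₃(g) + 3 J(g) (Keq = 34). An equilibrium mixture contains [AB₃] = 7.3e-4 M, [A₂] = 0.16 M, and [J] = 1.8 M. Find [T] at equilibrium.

[T] = 0.092 M

At equilibrium, Keq = [AB₃]·[J]³ / ([T]³·[A₂]) = 34.
(7.3e-4)·(1.8)³ / (([T])³·(0.16)) = 34
[T]³ = 7.83e-4 ⇒ [T] = 0.092 M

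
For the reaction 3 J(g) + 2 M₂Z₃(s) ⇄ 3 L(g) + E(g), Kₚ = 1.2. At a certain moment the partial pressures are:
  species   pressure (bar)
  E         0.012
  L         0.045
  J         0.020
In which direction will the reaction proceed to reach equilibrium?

forward (toward products)

(M₂Z₃ is a pure solid — omitted from Qₚ.)
Qₚ = P(L)³·P(E) / P(J)³ = (0.045)³·(0.012) / (0.020)³ = 0.14
Qₚ = 0.14 < Kₚ = 1.2, so the forward reaction proceeds.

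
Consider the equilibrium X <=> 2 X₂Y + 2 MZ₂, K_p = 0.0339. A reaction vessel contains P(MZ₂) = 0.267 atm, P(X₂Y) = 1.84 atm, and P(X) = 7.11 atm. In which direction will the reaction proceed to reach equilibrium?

Q_p = P(X₂Y)²·P(MZ₂)² / P(X) = (1.84)²·(0.267)² / (7.11) = 0.0339
Q_p = 0.0339 = K_p, so the system is already at equilibrium.

at equilibrium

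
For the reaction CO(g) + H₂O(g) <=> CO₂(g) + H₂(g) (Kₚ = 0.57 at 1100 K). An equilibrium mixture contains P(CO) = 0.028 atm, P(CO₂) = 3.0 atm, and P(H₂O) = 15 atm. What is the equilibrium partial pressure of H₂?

P(H₂) = 0.080 atm

At equilibrium, Kₚ = P(CO₂)·P(H₂) / (P(CO)·P(H₂O)) = 0.57.
(3.0)·(P(H₂)) / ((0.028)·(15)) = 0.57
P(H₂) = 0.0798 = 0.080 atm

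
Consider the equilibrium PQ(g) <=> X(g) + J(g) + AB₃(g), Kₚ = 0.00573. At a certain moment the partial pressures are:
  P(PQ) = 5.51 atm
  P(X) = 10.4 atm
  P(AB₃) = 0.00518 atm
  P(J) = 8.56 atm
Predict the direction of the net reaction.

Qₚ = P(X)·P(J)·P(AB₃) / P(PQ) = (10.4)·(8.56)·(0.00518) / (5.51) = 0.0837
Qₚ = 0.0837 > Kₚ = 0.00573, so the reverse reaction proceeds.

toward reactants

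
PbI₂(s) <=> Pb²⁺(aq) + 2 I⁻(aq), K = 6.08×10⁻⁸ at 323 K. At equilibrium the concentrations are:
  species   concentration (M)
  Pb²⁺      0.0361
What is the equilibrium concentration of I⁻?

[I⁻] = 0.00130 M

(PbI₂ is a pure solid — omitted from K.)
At equilibrium, K = [Pb²⁺]·[I⁻]² = 6.08×10⁻⁸.
(0.0361)·([I⁻])² = 6.08×10⁻⁸
[I⁻]² = 1.68×10⁻⁶ ⇒ [I⁻] = 0.00130 M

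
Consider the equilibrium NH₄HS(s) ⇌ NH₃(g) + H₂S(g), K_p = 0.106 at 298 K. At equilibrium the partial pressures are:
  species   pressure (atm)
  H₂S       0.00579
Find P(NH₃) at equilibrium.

(NH₄HS is a pure solid — omitted from K_p.)
At equilibrium, K_p = P(NH₃)·P(H₂S) = 0.106.
(P(NH₃))·(0.00579) = 0.106
P(NH₃) = 18.3 atm

P(NH₃) = 18.3 atm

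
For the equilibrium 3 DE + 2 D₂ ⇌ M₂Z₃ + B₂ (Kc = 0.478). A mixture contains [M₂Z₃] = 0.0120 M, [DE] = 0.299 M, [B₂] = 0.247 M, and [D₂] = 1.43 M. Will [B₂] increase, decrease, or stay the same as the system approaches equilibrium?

increase

Qc = [M₂Z₃]·[B₂] / ([DE]³·[D₂]²) = (0.0120)·(0.247) / ((0.299)³·(1.43)²) = 0.0542
Qc = 0.0542 < Kc = 0.478: net forward reaction.
B₂ is a product, so it increases.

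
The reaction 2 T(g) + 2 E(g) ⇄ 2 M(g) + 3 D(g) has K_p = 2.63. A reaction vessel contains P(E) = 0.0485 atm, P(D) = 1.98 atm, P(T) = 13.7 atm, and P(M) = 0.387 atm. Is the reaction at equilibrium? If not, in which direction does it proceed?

neither direction; the system is at equilibrium

Q_p = P(M)²·P(D)³ / (P(T)²·P(E)²) = (0.387)²·(1.98)³ / ((13.7)²·(0.0485)²) = 2.63
Q_p = 2.63 = K_p, so the system is already at equilibrium.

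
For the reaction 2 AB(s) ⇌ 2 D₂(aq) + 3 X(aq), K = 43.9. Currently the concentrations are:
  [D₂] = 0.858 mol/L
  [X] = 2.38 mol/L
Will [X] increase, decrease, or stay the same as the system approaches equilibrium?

(AB is a pure solid — omitted from Q.)
Q = [D₂]²·[X]³ = (0.858)²·(2.38)³ = 9.92
Q = 9.92 < K = 43.9: net forward reaction.
X is a product, so it increases.

increase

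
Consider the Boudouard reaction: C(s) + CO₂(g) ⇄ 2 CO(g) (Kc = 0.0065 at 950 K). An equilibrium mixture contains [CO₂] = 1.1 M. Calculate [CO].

[CO] = 0.085 M

(C is a pure solid — omitted from Kc.)
At equilibrium, Kc = [CO]² / [CO₂] = 0.0065.
([CO])² / (1.1) = 0.0065
[CO]² = 0.00715 ⇒ [CO] = 0.085 M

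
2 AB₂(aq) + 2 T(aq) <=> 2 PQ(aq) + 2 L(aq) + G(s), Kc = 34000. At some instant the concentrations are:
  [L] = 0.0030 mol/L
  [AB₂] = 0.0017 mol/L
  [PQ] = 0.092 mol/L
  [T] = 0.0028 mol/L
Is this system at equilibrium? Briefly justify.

no; Q < K, reaction proceeds forward

(G is a pure solid — omitted from Qc.)
Qc = [PQ]²·[L]² / ([AB₂]²·[T]²) = (0.092)²·(0.0030)² / ((0.0017)²·(0.0028)²) = 3400
Qc = 3400 < Kc = 34000: net forward reaction.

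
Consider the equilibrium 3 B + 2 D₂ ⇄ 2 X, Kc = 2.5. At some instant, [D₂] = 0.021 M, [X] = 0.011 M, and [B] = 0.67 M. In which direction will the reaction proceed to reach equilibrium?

Qc = [X]² / ([B]³·[D₂]²) = (0.011)² / ((0.67)³·(0.021)²) = 0.91
Qc = 0.91 < Kc = 2.5, so the forward reaction proceeds.

forward (toward products)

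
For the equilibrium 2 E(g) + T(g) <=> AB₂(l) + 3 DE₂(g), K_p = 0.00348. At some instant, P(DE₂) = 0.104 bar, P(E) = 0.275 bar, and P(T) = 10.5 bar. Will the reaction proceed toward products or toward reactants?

(AB₂ is a pure liquid — omitted from Q_p.)
Q_p = P(DE₂)³ / (P(E)²·P(T)) = (0.104)³ / ((0.275)²·(10.5)) = 0.00142
Q_p = 0.00142 < K_p = 0.00348, so the forward reaction proceeds.

toward products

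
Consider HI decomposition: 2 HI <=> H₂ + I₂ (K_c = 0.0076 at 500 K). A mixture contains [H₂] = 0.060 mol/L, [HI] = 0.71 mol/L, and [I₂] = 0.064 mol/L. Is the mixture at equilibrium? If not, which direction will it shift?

yes, at equilibrium

Q_c = [H₂]·[I₂] / [HI]² = (0.060)·(0.064) / (0.71)² = 0.0076
Q_c = 0.0076 = K_c; the system is at equilibrium.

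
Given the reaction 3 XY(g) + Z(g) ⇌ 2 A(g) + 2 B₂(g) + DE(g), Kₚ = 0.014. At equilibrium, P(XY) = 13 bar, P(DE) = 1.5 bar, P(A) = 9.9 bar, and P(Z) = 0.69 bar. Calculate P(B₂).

P(B₂) = 0.38 bar

At equilibrium, Kₚ = P(A)²·P(B₂)²·P(DE) / (P(XY)³·P(Z)) = 0.014.
(9.9)²·(P(B₂))²·(1.5) / ((13)³·(0.69)) = 0.014
P(B₂)² = 0.144 ⇒ P(B₂) = 0.38 bar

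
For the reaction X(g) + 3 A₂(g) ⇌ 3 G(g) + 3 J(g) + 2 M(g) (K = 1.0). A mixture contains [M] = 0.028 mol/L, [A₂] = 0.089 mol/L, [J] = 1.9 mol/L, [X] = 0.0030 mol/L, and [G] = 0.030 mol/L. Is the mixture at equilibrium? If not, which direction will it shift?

Q = [G]³·[J]³·[M]² / ([X]·[A₂]³) = (0.030)³·(1.9)³·(0.028)² / ((0.0030)·(0.089)³) = 0.069
Q = 0.069 < K = 1.0: net forward reaction.

no; Q < K, reaction proceeds forward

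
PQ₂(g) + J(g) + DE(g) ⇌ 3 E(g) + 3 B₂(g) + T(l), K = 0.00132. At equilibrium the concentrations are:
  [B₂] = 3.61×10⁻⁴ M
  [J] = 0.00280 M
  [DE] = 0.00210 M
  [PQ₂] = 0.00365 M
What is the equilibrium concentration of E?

[E] = 0.844 M

(T is a pure liquid — omitted from K.)
At equilibrium, K = [E]³·[B₂]³ / ([PQ₂]·[J]·[DE]) = 0.00132.
([E])³·(3.61×10⁻⁴)³ / ((0.00365)·(0.00280)·(0.00210)) = 0.00132
[E]³ = 0.602 ⇒ [E] = 0.844 M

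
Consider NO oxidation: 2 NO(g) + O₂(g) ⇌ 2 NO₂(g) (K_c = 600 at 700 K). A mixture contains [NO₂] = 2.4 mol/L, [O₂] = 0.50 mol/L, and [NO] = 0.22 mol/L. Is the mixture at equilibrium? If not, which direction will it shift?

Q_c = [NO₂]² / ([NO]²·[O₂]) = (2.4)² / ((0.22)²·(0.50)) = 240
Q_c = 240 < K_c = 600: net forward reaction.

no; Q < K, reaction proceeds forward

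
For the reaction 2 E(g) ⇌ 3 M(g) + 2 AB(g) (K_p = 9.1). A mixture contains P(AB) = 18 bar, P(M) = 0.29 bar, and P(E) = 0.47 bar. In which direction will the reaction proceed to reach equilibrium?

in the reverse direction

Q_p = P(M)³·P(AB)² / P(E)² = (0.29)³·(18)² / (0.47)² = 36
Q_p = 36 > K_p = 9.1, so the reverse reaction proceeds.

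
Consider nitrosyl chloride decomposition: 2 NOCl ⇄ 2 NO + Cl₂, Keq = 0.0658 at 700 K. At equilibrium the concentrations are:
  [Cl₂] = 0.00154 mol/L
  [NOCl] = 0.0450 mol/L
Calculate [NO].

At equilibrium, Keq = [NO]²·[Cl₂] / [NOCl]² = 0.0658.
([NO])²·(0.00154) / (0.0450)² = 0.0658
[NO]² = 0.0865 ⇒ [NO] = 0.294 mol/L

[NO] = 0.294 mol/L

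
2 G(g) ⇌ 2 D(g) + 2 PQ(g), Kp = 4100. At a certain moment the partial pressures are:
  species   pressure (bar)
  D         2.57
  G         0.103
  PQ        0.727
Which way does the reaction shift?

Qp = P(D)²·P(PQ)² / P(G)² = (2.57)²·(0.727)² / (0.103)² = 329
Qp = 329 < Kp = 4100, so the forward reaction proceeds.

to the right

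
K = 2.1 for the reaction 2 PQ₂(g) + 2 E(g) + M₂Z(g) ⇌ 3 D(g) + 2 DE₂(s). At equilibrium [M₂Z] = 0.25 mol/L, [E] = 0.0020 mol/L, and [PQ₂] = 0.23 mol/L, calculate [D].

[D] = 0.0048 mol/L

(DE₂ is a pure solid — omitted from K.)
At equilibrium, K = [D]³ / ([PQ₂]²·[E]²·[M₂Z]) = 2.1.
([D])³ / ((0.23)²·(0.0020)²·(0.25)) = 2.1
[D]³ = 1.11e-7 ⇒ [D] = 0.0048 mol/L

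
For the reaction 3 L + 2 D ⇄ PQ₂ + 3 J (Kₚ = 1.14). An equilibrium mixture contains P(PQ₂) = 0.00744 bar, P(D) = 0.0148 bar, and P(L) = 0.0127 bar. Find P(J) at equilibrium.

At equilibrium, Kₚ = P(PQ₂)·P(J)³ / (P(L)³·P(D)²) = 1.14.
(0.00744)·(P(J))³ / ((0.0127)³·(0.0148)²) = 1.14
P(J)³ = 6.87×10⁻⁸ ⇒ P(J) = 0.00410 bar

P(J) = 0.00410 bar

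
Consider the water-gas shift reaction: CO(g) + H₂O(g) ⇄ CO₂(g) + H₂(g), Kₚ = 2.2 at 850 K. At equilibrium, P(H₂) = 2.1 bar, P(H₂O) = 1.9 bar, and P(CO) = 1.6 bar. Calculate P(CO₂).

At equilibrium, Kₚ = P(CO₂)·P(H₂) / (P(CO)·P(H₂O)) = 2.2.
(P(CO₂))·(2.1) / ((1.6)·(1.9)) = 2.2
P(CO₂) = 3.18 = 3.2 bar

P(CO₂) = 3.2 bar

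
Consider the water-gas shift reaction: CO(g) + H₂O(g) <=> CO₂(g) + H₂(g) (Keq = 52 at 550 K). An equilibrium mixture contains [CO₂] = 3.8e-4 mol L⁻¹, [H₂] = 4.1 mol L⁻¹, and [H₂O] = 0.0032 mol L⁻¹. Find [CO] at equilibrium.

[CO] = 0.0094 mol L⁻¹

At equilibrium, Keq = [CO₂]·[H₂] / ([CO]·[H₂O]) = 52.
(3.8e-4)·(4.1) / (([CO])·(0.0032)) = 52
[CO] = 0.00936 = 0.0094 mol L⁻¹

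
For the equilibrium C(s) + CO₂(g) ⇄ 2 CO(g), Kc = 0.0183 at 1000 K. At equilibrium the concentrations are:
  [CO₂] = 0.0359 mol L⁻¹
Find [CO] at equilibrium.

(C is a pure solid — omitted from Kc.)
At equilibrium, Kc = [CO]² / [CO₂] = 0.0183.
([CO])² / (0.0359) = 0.0183
[CO]² = 6.57×10⁻⁴ ⇒ [CO] = 0.0256 mol L⁻¹

[CO] = 0.0256 mol L⁻¹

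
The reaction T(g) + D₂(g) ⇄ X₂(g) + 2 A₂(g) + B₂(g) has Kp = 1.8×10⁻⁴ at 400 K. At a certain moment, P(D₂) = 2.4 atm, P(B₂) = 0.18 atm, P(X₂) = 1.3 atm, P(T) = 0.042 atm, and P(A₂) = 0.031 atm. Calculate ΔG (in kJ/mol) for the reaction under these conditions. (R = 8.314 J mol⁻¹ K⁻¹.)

ΔG = 8.37 kJ/mol

Qp = P(X₂)·P(A₂)²·P(B₂) / (P(T)·P(D₂)) = (1.3)·(0.031)²·(0.18) / ((0.042)·(2.4)) = 0.00223
ΔG = RT ln(Qp/Kp) = (8.314 J mol⁻¹ K⁻¹)(400 K) × ln(0.00223/1.8×10⁻⁴)
   = (3.326 kJ/mol)(2.517) = 8.37 kJ/mol
ΔG > 0, so the forward reaction is non-spontaneous (proceeds in reverse).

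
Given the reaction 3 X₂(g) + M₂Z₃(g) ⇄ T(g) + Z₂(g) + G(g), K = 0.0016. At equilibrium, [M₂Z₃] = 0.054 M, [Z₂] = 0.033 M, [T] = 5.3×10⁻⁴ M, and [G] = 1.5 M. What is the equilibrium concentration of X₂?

At equilibrium, K = [T]·[Z₂]·[G] / ([X₂]³·[M₂Z₃]) = 0.0016.
(5.3×10⁻⁴)·(0.033)·(1.5) / (([X₂])³·(0.054)) = 0.0016
[X₂]³ = 0.304 ⇒ [X₂] = 0.67 M

[X₂] = 0.67 M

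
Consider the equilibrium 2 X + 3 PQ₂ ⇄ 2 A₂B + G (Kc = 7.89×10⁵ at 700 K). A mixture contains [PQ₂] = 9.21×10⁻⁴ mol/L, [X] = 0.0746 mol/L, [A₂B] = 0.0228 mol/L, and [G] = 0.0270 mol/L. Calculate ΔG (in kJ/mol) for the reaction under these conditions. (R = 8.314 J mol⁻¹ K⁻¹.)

Qc = [A₂B]²·[G] / ([X]²·[PQ₂]³) = (0.0228)²·(0.0270) / ((0.0746)²·(9.21×10⁻⁴)³) = 3.23×10⁶
ΔG = RT ln(Qc/Kc) = (8.314 J mol⁻¹ K⁻¹)(700 K) × ln(3.23×10⁶/7.89×10⁵)
   = (5.820 kJ/mol)(1.409) = 8.20 kJ/mol
ΔG > 0, so the forward reaction is non-spontaneous (proceeds in reverse).

ΔG = 8.20 kJ/mol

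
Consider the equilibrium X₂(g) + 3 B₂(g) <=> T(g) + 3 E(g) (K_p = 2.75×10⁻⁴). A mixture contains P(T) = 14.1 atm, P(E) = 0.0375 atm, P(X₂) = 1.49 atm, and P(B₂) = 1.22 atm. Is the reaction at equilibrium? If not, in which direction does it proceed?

no net change (already at equilibrium)

Q_p = P(T)·P(E)³ / (P(X₂)·P(B₂)³) = (14.1)·(0.0375)³ / ((1.49)·(1.22)³) = 2.75×10⁻⁴
Q_p = 2.75×10⁻⁴ = K_p, so the system is already at equilibrium.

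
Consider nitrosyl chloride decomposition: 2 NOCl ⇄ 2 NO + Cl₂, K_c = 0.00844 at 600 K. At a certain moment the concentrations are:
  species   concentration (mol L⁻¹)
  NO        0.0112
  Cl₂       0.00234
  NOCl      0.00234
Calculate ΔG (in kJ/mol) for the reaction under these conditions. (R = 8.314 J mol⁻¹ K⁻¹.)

Q_c = [NO]²·[Cl₂] / [NOCl]² = (0.0112)²·(0.00234) / (0.00234)² = 0.0536
ΔG = RT ln(Q_c/K_c) = (8.314 J mol⁻¹ K⁻¹)(600 K) × ln(0.0536/0.00844)
   = (4.988 kJ/mol)(1.849) = 9.22 kJ/mol
ΔG > 0, so the forward reaction is non-spontaneous (proceeds in reverse).

ΔG = 9.22 kJ/mol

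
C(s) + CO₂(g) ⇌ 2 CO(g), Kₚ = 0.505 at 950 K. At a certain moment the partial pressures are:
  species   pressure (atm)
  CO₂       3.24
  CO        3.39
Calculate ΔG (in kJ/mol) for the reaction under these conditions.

ΔG = 15.4 kJ/mol

(C is a pure solid — omitted from Qₚ.)
Qₚ = P(CO)² / P(CO₂) = (3.39)² / (3.24) = 3.55
ΔG = RT ln(Qₚ/Kₚ) = (8.314 J mol⁻¹ K⁻¹)(950 K) × ln(3.55/0.505)
   = (7.898 kJ/mol)(1.950) = 15.4 kJ/mol
ΔG > 0, so the forward reaction is non-spontaneous (proceeds in reverse).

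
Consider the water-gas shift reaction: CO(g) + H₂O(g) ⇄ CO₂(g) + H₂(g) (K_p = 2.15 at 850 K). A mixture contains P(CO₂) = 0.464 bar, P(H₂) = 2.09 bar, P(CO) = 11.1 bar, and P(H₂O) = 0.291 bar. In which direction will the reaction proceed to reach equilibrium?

forward (toward products)

Q_p = P(CO₂)·P(H₂) / (P(CO)·P(H₂O)) = (0.464)·(2.09) / ((11.1)·(0.291)) = 0.300
Q_p = 0.300 < K_p = 2.15, so the forward reaction proceeds.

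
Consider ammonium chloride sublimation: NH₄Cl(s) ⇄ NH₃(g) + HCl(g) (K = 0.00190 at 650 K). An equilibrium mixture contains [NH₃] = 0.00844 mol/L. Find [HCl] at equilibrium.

(NH₄Cl is a pure solid — omitted from K.)
At equilibrium, K = [NH₃]·[HCl] = 0.00190.
(0.00844)·([HCl]) = 0.00190
[HCl] = 0.225 mol/L

[HCl] = 0.225 mol/L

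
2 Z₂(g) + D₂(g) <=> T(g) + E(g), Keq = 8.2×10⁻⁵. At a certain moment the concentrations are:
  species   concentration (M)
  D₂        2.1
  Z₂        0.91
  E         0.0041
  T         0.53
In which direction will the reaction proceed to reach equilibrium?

Q = [T]·[E] / ([Z₂]²·[D₂]) = (0.53)·(0.0041) / ((0.91)²·(2.1)) = 0.0012
Q = 0.0012 > Keq = 8.2×10⁻⁵, so the reverse reaction proceeds.

reverse (toward reactants)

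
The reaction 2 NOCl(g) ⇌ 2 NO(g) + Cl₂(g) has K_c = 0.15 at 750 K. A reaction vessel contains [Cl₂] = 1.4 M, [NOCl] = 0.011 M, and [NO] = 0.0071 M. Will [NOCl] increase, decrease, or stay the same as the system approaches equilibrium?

increase

Q_c = [NO]²·[Cl₂] / [NOCl]² = (0.0071)²·(1.4) / (0.011)² = 0.58
Q_c = 0.58 > K_c = 0.15: net reverse reaction.
NOCl is a reactant, so it increases.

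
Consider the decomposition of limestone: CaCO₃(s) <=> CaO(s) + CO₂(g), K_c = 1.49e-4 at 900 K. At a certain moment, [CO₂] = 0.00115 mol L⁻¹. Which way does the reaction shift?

(CaCO₃, CaO are pure solids — omitted from Q_c.)
Q_c = [CO₂] = 0.00115
Q_c = 0.00115 > K_c = 1.49e-4, so the reverse reaction proceeds.

reverse (toward reactants)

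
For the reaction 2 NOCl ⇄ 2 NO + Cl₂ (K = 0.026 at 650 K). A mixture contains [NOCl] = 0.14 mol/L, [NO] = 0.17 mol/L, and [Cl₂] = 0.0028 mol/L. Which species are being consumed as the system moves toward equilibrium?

NOCl (reactants)

Q = [NO]²·[Cl₂] / [NOCl]² = (0.17)²·(0.0028) / (0.14)² = 0.0041
Q = 0.0041 < K = 0.026: net forward reaction.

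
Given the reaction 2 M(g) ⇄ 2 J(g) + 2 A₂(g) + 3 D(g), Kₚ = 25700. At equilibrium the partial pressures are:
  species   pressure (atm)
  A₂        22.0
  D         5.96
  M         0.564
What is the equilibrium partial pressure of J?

P(J) = 0.282 atm

At equilibrium, Kₚ = P(J)²·P(A₂)²·P(D)³ / P(M)² = 25700.
(P(J))²·(22.0)²·(5.96)³ / (0.564)² = 25700
P(J)² = 0.0798 ⇒ P(J) = 0.282 atm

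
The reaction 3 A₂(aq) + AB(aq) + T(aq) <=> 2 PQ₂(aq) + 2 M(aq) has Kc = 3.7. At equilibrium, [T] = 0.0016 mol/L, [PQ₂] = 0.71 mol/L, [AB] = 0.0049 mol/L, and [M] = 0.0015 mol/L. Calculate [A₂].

[A₂] = 0.34 mol/L

At equilibrium, Kc = [PQ₂]²·[M]² / ([A₂]³·[AB]·[T]) = 3.7.
(0.71)²·(0.0015)² / (([A₂])³·(0.0049)·(0.0016)) = 3.7
[A₂]³ = 0.0391 ⇒ [A₂] = 0.34 mol/L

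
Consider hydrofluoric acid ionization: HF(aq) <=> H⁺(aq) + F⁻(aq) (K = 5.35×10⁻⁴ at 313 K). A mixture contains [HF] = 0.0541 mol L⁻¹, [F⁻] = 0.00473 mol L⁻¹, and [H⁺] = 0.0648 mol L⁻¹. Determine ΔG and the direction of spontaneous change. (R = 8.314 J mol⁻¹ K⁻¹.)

ΔG = 6.14 kJ/mol; the forward reaction is non-spontaneous

Q = [H⁺]·[F⁻] / [HF] = (0.0648)·(0.00473) / (0.0541) = 0.00567
ΔG = RT ln(Q/K) = (8.314 J mol⁻¹ K⁻¹)(313 K) × ln(0.00567/5.35×10⁻⁴)
   = (2.602 kJ/mol)(2.361) = 6.14 kJ/mol
ΔG > 0, so the forward reaction is non-spontaneous (proceeds in reverse).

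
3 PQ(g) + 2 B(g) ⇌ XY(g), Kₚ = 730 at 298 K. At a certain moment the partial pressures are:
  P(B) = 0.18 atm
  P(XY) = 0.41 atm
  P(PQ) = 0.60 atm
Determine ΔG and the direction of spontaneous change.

Qₚ = P(XY) / (P(PQ)³·P(B)²) = (0.41) / ((0.60)³·(0.18)²) = 58.6
ΔG = RT ln(Qₚ/Kₚ) = (8.314 J mol⁻¹ K⁻¹)(298 K) × ln(58.6/730)
   = (2.478 kJ/mol)(-2.522) = -6.25 kJ/mol
ΔG < 0, so the forward reaction is spontaneous (proceeds forward).

ΔG = -6.25 kJ/mol; the forward reaction is spontaneous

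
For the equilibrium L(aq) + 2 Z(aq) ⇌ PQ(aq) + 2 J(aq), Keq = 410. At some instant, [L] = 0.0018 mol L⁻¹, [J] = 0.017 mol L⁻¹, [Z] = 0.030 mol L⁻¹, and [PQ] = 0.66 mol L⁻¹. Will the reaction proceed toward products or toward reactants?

Q = [PQ]·[J]² / ([L]·[Z]²) = (0.66)·(0.017)² / ((0.0018)·(0.030)²) = 120
Q = 120 < Keq = 410, so the forward reaction proceeds.

to the right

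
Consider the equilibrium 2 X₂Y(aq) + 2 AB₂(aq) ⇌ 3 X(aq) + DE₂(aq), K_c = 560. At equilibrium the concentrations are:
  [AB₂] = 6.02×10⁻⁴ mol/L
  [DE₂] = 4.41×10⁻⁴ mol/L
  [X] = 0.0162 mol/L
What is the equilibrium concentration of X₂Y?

[X₂Y] = 0.00304 mol/L

At equilibrium, K_c = [X]³·[DE₂] / ([X₂Y]²·[AB₂]²) = 560.
(0.0162)³·(4.41×10⁻⁴) / (([X₂Y])²·(6.02×10⁻⁴)²) = 560
[X₂Y]² = 9.24×10⁻⁶ ⇒ [X₂Y] = 0.00304 mol/L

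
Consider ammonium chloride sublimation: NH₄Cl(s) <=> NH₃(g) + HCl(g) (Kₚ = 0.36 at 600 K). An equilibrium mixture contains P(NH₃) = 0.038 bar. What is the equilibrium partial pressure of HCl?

(NH₄Cl is a pure solid — omitted from Kₚ.)
At equilibrium, Kₚ = P(NH₃)·P(HCl) = 0.36.
(0.038)·(P(HCl)) = 0.36
P(HCl) = 9.47 = 9.5 bar

P(HCl) = 9.5 bar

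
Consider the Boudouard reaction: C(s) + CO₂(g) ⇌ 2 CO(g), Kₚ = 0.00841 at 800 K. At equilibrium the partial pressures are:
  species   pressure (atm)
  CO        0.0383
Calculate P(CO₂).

(C is a pure solid — omitted from Kₚ.)
At equilibrium, Kₚ = P(CO)² / P(CO₂) = 0.00841.
(0.0383)² / (P(CO₂)) = 0.00841
P(CO₂) = 0.174 atm

P(CO₂) = 0.174 atm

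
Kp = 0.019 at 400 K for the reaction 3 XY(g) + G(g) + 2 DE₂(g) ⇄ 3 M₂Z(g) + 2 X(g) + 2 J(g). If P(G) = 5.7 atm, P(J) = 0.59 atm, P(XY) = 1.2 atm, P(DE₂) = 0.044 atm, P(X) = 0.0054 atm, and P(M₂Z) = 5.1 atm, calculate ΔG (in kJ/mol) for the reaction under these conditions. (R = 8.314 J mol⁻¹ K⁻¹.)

Qp = P(M₂Z)³·P(X)²·P(J)² / (P(XY)³·P(G)·P(DE₂)²) = (5.1)³·(0.0054)²·(0.59)² / ((1.2)³·(5.7)·(0.044)²) = 0.0706
ΔG = RT ln(Qp/Kp) = (8.314 J mol⁻¹ K⁻¹)(400 K) × ln(0.0706/0.019)
   = (3.326 kJ/mol)(1.313) = 4.37 kJ/mol
ΔG > 0, so the forward reaction is non-spontaneous (proceeds in reverse).

ΔG = 4.37 kJ/mol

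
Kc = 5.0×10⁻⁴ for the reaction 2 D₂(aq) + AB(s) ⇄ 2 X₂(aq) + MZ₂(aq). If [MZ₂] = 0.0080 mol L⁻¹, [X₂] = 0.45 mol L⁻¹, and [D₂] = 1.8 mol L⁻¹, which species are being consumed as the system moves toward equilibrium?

none (at equilibrium)

(AB is a pure solid — omitted from Qc.)
Qc = [X₂]²·[MZ₂] / [D₂]² = (0.45)²·(0.0080) / (1.8)² = 5.0×10⁻⁴
Qc = 5.0×10⁻⁴ = Kc; the system is at equilibrium.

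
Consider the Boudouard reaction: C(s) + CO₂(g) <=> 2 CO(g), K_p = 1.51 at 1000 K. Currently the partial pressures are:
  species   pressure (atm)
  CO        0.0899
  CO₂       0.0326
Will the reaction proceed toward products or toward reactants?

to the right

(C is a pure solid — omitted from Q_p.)
Q_p = P(CO)² / P(CO₂) = (0.0899)² / (0.0326) = 0.248
Q_p = 0.248 < K_p = 1.51, so the forward reaction proceeds.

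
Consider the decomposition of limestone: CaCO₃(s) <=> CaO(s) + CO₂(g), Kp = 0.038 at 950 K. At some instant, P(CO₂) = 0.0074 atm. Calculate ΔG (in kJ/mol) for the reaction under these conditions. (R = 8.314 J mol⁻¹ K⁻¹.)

ΔG = -12.9 kJ/mol

(CaCO₃, CaO are pure solids — omitted from Qp.)
Qp = P(CO₂) = 0.00740
ΔG = RT ln(Qp/Kp) = (8.314 J mol⁻¹ K⁻¹)(950 K) × ln(0.00740/0.038)
   = (7.898 kJ/mol)(-1.636) = -12.9 kJ/mol
ΔG < 0, so the forward reaction is spontaneous (proceeds forward).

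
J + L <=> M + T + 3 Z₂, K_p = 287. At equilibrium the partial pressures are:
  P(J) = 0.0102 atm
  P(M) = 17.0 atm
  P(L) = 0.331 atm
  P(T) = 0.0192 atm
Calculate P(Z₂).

P(Z₂) = 1.44 atm

At equilibrium, K_p = P(M)·P(T)·P(Z₂)³ / (P(J)·P(L)) = 287.
(17.0)·(0.0192)·(P(Z₂))³ / ((0.0102)·(0.331)) = 287
P(Z₂)³ = 2.97 ⇒ P(Z₂) = 1.44 atm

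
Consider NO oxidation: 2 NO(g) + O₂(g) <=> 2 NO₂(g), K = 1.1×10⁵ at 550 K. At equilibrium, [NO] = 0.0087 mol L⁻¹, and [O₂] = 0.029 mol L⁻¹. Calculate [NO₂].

[NO₂] = 0.49 mol L⁻¹

At equilibrium, K = [NO₂]² / ([NO]²·[O₂]) = 1.1×10⁵.
([NO₂])² / ((0.0087)²·(0.029)) = 1.1×10⁵
[NO₂]² = 0.241 ⇒ [NO₂] = 0.49 mol L⁻¹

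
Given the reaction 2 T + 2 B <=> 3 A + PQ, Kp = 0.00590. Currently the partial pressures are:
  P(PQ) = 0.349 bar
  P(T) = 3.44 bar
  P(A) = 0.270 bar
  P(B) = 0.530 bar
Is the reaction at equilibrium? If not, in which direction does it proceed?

Qp = P(A)³·P(PQ) / (P(T)²·P(B)²) = (0.270)³·(0.349) / ((3.44)²·(0.530)²) = 0.00207
Qp = 0.00207 < Kp = 0.00590, so the forward reaction proceeds.

toward products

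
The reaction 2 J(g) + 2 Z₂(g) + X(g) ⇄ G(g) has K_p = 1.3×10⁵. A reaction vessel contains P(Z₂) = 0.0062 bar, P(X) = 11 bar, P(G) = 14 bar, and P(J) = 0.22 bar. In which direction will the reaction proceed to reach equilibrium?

Q_p = P(G) / (P(J)²·P(Z₂)²·P(X)) = (14) / ((0.22)²·(0.0062)²·(11)) = 6.8×10⁵
Q_p = 6.8×10⁵ > K_p = 1.3×10⁵, so the reverse reaction proceeds.

in the reverse direction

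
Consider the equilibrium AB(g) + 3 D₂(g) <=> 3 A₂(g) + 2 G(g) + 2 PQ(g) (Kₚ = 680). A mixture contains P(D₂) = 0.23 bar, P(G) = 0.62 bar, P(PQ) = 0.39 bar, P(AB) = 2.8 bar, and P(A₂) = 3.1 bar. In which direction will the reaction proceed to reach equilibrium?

forward (toward products)

Qₚ = P(A₂)³·P(G)²·P(PQ)² / (P(AB)·P(D₂)³) = (3.1)³·(0.62)²·(0.39)² / ((2.8)·(0.23)³) = 51
Qₚ = 51 < Kₚ = 680, so the forward reaction proceeds.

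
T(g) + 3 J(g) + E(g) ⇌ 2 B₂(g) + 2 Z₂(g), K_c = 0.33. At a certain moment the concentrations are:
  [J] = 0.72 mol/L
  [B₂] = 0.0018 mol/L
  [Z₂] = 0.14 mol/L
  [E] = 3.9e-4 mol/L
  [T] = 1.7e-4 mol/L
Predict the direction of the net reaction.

to the left

Q_c = [B₂]²·[Z₂]² / ([T]·[J]³·[E]) = (0.0018)²·(0.14)² / ((1.7e-4)·(0.72)³·(3.9e-4)) = 2.6
Q_c = 2.6 > K_c = 0.33, so the reverse reaction proceeds.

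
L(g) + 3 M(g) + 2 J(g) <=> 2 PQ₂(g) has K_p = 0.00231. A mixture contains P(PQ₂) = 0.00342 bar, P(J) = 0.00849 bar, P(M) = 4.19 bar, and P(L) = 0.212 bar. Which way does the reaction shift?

Q_p = P(PQ₂)² / (P(L)·P(M)³·P(J)²) = (0.00342)² / ((0.212)·(4.19)³·(0.00849)²) = 0.0104
Q_p = 0.0104 > K_p = 0.00231, so the reverse reaction proceeds.

to the left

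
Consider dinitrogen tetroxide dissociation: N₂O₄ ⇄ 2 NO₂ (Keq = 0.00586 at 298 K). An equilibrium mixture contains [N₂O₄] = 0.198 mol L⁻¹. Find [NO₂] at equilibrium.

[NO₂] = 0.0341 mol L⁻¹

At equilibrium, Keq = [NO₂]² / [N₂O₄] = 0.00586.
([NO₂])² / (0.198) = 0.00586
[NO₂]² = 0.00116 ⇒ [NO₂] = 0.0341 mol L⁻¹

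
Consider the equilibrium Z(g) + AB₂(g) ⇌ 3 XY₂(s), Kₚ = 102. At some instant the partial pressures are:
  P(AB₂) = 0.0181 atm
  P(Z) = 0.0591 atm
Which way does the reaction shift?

toward reactants

(XY₂ is a pure solid — omitted from Qₚ.)
Qₚ = 1 / (P(Z)·P(AB₂)) = 1 / ((0.0591)·(0.0181)) = 935
Qₚ = 935 > Kₚ = 102, so the reverse reaction proceeds.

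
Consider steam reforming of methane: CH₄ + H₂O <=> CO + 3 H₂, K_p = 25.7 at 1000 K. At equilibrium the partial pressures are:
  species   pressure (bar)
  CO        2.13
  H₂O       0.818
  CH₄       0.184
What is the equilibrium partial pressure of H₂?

At equilibrium, K_p = P(CO)·P(H₂)³ / (P(CH₄)·P(H₂O)) = 25.7.
(2.13)·(P(H₂))³ / ((0.184)·(0.818)) = 25.7
P(H₂)³ = 1.82 ⇒ P(H₂) = 1.22 bar

P(H₂) = 1.22 bar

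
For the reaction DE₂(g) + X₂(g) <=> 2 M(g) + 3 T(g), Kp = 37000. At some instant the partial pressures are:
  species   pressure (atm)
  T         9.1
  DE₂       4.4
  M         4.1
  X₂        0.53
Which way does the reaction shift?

Qp = P(M)²·P(T)³ / (P(DE₂)·P(X₂)) = (4.1)²·(9.1)³ / ((4.4)·(0.53)) = 5400
Qp = 5400 < Kp = 37000, so the forward reaction proceeds.

to the right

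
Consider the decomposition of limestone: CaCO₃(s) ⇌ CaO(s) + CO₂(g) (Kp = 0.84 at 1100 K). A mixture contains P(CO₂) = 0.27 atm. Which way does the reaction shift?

forward (toward products)

(CaCO₃, CaO are pure solids — omitted from Qp.)
Qp = P(CO₂) = 0.27
Qp = 0.27 < Kp = 0.84, so the forward reaction proceeds.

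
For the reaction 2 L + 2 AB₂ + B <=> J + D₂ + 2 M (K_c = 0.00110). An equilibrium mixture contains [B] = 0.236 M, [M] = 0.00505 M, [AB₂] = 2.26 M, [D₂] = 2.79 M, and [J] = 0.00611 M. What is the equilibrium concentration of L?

At equilibrium, K_c = [J]·[D₂]·[M]² / ([L]²·[AB₂]²·[B]) = 0.00110.
(0.00611)·(2.79)·(0.00505)² / (([L])²·(2.26)²·(0.236)) = 0.00110
[L]² = 3.28×10⁻⁴ ⇒ [L] = 0.0181 M

[L] = 0.0181 M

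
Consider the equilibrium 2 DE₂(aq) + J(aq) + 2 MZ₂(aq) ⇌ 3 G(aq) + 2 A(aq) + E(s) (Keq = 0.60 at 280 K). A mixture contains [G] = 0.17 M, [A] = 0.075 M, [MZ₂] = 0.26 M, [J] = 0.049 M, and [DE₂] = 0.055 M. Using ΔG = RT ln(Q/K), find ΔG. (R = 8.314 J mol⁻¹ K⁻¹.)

(E is a pure solid — omitted from Q.)
Q = [G]³·[A]² / ([DE₂]²·[J]·[MZ₂]²) = (0.17)³·(0.075)² / ((0.055)²·(0.049)·(0.26)²) = 2.76
ΔG = RT ln(Q/Keq) = (8.314 J mol⁻¹ K⁻¹)(280 K) × ln(2.76/0.60)
   = (2.328 kJ/mol)(1.526) = 3.55 kJ/mol
ΔG > 0, so the forward reaction is non-spontaneous (proceeds in reverse).

ΔG = 3.55 kJ/mol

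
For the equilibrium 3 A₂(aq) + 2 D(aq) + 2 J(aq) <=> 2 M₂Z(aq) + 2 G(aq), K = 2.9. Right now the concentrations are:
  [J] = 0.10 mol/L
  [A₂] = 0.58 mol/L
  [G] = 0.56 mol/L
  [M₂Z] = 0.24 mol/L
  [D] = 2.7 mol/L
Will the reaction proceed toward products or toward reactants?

Q = [M₂Z]²·[G]² / ([A₂]³·[D]²·[J]²) = (0.24)²·(0.56)² / ((0.58)³·(2.7)²·(0.10)²) = 1.3
Q = 1.3 < K = 2.9, so the forward reaction proceeds.

to the right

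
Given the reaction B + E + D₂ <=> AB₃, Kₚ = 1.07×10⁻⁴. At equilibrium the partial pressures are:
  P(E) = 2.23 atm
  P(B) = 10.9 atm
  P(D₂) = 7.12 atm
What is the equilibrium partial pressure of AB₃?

P(AB₃) = 0.0185 atm

At equilibrium, Kₚ = P(AB₃) / (P(B)·P(E)·P(D₂)) = 1.07×10⁻⁴.
(P(AB₃)) / ((10.9)·(2.23)·(7.12)) = 1.07×10⁻⁴
P(AB₃) = 0.0185 atm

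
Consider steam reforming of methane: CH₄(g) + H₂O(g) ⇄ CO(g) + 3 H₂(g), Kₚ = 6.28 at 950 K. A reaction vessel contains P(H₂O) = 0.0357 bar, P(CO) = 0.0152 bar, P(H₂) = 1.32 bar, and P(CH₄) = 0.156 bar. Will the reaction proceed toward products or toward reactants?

Qₚ = P(CO)·P(H₂)³ / (P(CH₄)·P(H₂O)) = (0.0152)·(1.32)³ / ((0.156)·(0.0357)) = 6.28
Qₚ = 6.28 = Kₚ, so the system is already at equilibrium.

neither direction; the system is at equilibrium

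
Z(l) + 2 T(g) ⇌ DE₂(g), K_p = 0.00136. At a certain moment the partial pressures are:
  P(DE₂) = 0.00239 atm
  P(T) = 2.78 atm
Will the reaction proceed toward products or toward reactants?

to the right

(Z is a pure liquid — omitted from Q_p.)
Q_p = P(DE₂) / P(T)² = (0.00239) / (2.78)² = 3.09e-4
Q_p = 3.09e-4 < K_p = 0.00136, so the forward reaction proceeds.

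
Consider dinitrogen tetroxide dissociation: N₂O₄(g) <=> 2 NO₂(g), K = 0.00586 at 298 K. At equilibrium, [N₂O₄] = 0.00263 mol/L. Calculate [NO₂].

[NO₂] = 0.00393 mol/L

At equilibrium, K = [NO₂]² / [N₂O₄] = 0.00586.
([NO₂])² / (0.00263) = 0.00586
[NO₂]² = 1.54×10⁻⁵ ⇒ [NO₂] = 0.00393 mol/L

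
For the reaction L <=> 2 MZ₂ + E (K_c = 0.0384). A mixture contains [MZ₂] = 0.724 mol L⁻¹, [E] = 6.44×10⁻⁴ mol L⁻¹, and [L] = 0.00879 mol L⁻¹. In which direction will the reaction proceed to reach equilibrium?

at equilibrium

Q_c = [MZ₂]²·[E] / [L] = (0.724)²·(6.44×10⁻⁴) / (0.00879) = 0.0384
Q_c = 0.0384 = K_c, so the system is already at equilibrium.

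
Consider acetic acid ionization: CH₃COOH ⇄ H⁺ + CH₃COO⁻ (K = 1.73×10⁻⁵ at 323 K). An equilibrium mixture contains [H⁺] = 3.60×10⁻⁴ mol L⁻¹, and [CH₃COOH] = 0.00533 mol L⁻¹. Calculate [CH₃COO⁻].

[CH₃COO⁻] = 2.56×10⁻⁴ mol L⁻¹

At equilibrium, K = [H⁺]·[CH₃COO⁻] / [CH₃COOH] = 1.73×10⁻⁵.
(3.60×10⁻⁴)·([CH₃COO⁻]) / (0.00533) = 1.73×10⁻⁵
[CH₃COO⁻] = 2.56×10⁻⁴ mol L⁻¹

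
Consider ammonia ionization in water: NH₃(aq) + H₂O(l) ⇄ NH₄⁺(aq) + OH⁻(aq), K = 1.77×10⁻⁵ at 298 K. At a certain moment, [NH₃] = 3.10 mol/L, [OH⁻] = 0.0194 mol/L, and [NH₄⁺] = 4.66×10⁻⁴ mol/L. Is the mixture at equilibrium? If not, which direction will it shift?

no; Q < K, reaction proceeds forward

(H₂O is a pure liquid — omitted from Q.)
Q = [NH₄⁺]·[OH⁻] / [NH₃] = (4.66×10⁻⁴)·(0.0194) / (3.10) = 2.92×10⁻⁶
Q = 2.92×10⁻⁶ < K = 1.77×10⁻⁵: net forward reaction.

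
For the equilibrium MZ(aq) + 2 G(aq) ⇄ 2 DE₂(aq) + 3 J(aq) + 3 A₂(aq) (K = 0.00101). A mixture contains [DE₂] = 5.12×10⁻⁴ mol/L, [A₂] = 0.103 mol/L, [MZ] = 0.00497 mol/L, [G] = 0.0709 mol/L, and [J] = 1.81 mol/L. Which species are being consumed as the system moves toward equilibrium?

MZ, G (reactants)

Q = [DE₂]²·[J]³·[A₂]³ / ([MZ]·[G]²) = (5.12×10⁻⁴)²·(1.81)³·(0.103)³ / ((0.00497)·(0.0709)²) = 6.80×10⁻⁵
Q = 6.80×10⁻⁵ < K = 0.00101: net forward reaction.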